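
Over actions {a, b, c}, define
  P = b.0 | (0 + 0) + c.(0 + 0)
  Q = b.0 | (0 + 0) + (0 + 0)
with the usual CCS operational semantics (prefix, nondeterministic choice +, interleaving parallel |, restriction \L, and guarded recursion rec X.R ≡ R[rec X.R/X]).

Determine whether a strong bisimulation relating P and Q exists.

Reachable graph of P (3 states):
  p0 = b.0 | (0 + 0) + c.(0 + 0) → ··b··> p1, ··c··> p2
  p1 = 0 | (0 + 0) → stopped
  p2 = 0 + 0 → stopped
Reachable graph of Q (2 states):
  q0 = b.0 | (0 + 0) + (0 + 0) → ··b··> q1
  q1 = 0 | (0 + 0) → stopped
Bisimilarity quotient blocks:
  B0 = {p0}
  B1 = {p1, p2, q1}
  B2 = {q0}
p0 ∈ B0, q0 ∈ B2 → different blocks

not bisimilar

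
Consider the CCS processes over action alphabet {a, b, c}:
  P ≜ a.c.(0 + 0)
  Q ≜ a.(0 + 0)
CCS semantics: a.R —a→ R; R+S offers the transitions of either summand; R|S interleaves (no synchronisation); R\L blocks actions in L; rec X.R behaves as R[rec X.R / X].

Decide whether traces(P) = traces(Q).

P's transition system — 3 states:
  s0 = a.c.(0 + 0) | —a→ s1
  s1 = c.(0 + 0) | —c→ s2
  s2 = 0 + 0 | (no moves)
Q's transition system — 2 states:
  t0 = a.(0 + 0) | —a→ t1
  t1 = 0 + 0 | (no moves)
Run σ = ⟨ac⟩ on P: start {s0}
  step 1 (a): {s1}
  step 2 (c): {s2}
  — P admits the full trace.
Run σ = ⟨ac⟩ on Q: start {t0}
  step 1 (a): {t1}
  step 2 (c): no successor for Q

traces(P) ≠ traces(Q) — witness ⟨ac⟩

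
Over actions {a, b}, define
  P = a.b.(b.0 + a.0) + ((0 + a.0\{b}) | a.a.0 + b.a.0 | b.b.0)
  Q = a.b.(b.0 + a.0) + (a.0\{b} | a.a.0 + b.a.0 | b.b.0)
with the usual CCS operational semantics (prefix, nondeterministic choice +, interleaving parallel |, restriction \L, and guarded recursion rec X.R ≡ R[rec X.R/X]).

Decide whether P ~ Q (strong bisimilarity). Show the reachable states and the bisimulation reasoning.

LTS(P): 17 reachable states
  p0 = a.b.(b.0 + a.0) + ((0 + a.0\{b}) | a.a.0 + b.a.0 | b.b.0) ⊢ =a=> p1, =a=> p2, =a=> p3, =b=> p4, =b=> p5
  p1 = (0 + a.0\{b}) | a.0 ⊢ =a=> p6, =a=> p7
  p2 = 0\{b} | a.a.0 ⊢ =a=> p7
  p3 = b.(b.0 + a.0) ⊢ =b=> p8
  p4 = a.0 | b.b.0 ⊢ =a=> p9, =b=> p10
  p5 = b.a.0 | b.0 ⊢ =b=> p10, =b=> p11
  p6 = (0 + a.0\{b}) | 0 ⊢ =a=> p12
  p7 = 0\{b} | a.0 ⊢ =a=> p12
  p8 = b.0 + a.0 ⊢ =a=> p13, =b=> p13
  p9 = 0 | b.b.0 ⊢ =b=> p14
  p10 = a.0 | b.0 ⊢ =a=> p14, =b=> p15
  p11 = b.a.0 | 0 ⊢ =b=> p15
  p12 = 0\{b} | 0 ⊢ stopped
  p13 = 0 ⊢ stopped
  p14 = 0 | b.0 ⊢ =b=> p16
  p15 = a.0 | 0 ⊢ =a=> p16
  p16 = 0 | 0 ⊢ stopped
LTS(Q): 17 reachable states
  q0 = a.b.(b.0 + a.0) + (a.0\{b} | a.a.0 + b.a.0 | b.b.0) ⊢ =a=> q1, =a=> q2, =a=> q3, =b=> q4, =b=> q5
  q1 = 0\{b} | a.a.0 ⊢ =a=> q6
  q2 = a.0\{b} | a.0 ⊢ =a=> q6, =a=> q7
  q3 = b.(b.0 + a.0) ⊢ =b=> q8
  q4 = a.0 | b.b.0 ⊢ =a=> q9, =b=> q10
  q5 = b.a.0 | b.0 ⊢ =b=> q10, =b=> q11
  q6 = 0\{b} | a.0 ⊢ =a=> q12
  q7 = a.0\{b} | 0 ⊢ =a=> q12
  q8 = b.0 + a.0 ⊢ =a=> q13, =b=> q13
  q9 = 0 | b.b.0 ⊢ =b=> q14
  q10 = a.0 | b.0 ⊢ =a=> q14, =b=> q15
  q11 = b.a.0 | 0 ⊢ =b=> q15
  q12 = 0\{b} | 0 ⊢ stopped
  q13 = 0 ⊢ stopped
  q14 = 0 | b.0 ⊢ =b=> q16
  q15 = a.0 | 0 ⊢ =a=> q16
  q16 = 0 | 0 ⊢ stopped
Partition-refinement fixed point:
  B0 = {p0, q0}
  B1 = {p1, p2, q1, q2}
  B2 = {p15, p6, p7, q15, q6, q7}
  B3 = {p12, p13, p16, q12, q13, q16}
  B4 = {p3, q3}
  B5 = {p8, q8}
  B6 = {p4, q4}
  B7 = {p9, q9}
  B8 = {p14, q14}
  B9 = {p10, q10}
  B10 = {p5, q5}
  B11 = {p11, q11}
p0 ∈ B0, q0 ∈ B0 → same block

P ~ Q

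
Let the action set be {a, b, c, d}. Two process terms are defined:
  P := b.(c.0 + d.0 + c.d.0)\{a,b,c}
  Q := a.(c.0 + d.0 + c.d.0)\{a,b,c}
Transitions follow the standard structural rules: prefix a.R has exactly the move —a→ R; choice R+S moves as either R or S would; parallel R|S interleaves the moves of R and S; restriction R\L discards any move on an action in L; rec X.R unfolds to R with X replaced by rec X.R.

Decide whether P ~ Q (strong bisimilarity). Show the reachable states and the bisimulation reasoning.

P's transition system — 3 states:
  m0 = b.(c.0 + d.0 + c.d.0)\{a,b,c} ⊢ --b--▸ m1
  m1 = (c.0 + d.0 + c.d.0)\{a,b,c} ⊢ --d--▸ m2
  m2 = 0\{a,b,c} ⊢ (no moves)
Q's transition system — 3 states:
  n0 = a.(c.0 + d.0 + c.d.0)\{a,b,c} ⊢ --a--▸ n1
  n1 = (c.0 + d.0 + c.d.0)\{a,b,c} ⊢ --d--▸ n2
  n2 = 0\{a,b,c} ⊢ (no moves)
Partition-refinement fixed point:
  B0 = {m0}
  B1 = {m1, n1}
  B2 = {m2, n2}
  B3 = {n0}
m0 ∈ B0, n0 ∈ B3 → different blocks

P ≁ Q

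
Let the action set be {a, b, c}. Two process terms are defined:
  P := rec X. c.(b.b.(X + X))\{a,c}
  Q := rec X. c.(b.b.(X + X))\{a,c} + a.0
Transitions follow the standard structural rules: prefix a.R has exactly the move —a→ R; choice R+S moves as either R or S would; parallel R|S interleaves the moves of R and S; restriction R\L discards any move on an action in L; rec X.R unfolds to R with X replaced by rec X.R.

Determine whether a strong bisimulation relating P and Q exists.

Reachable graph of P (4 states):
  p0 = rec X. c.(b.b.(X + X))\{a,c} | -c-> p1
  p1 = (b.b.((rec X. c.(b.b.(X + X))\{a,c}) + (rec X. c.(b.b.(X + X))\{a,c})))\{a,c} | -b-> p2
  p2 = (b.((rec X. c.(b.b.(X + X))\{a,c}) + (rec X. c.(b.b.(X + X))\{a,c})))\{a,c} | -b-> p3
  p3 = ((rec X. c.(b.b.(X + X))\{a,c}) + (rec X. c.(b.b.(X + X))\{a,c}))\{a,c} | deadlocked
Reachable graph of Q (5 states):
  q0 = rec X. c.(b.b.(X + X))\{a,c} + a.0 | -a-> q1, -c-> q2
  q1 = 0 | deadlocked
  q2 = (b.b.((rec X. c.(b.b.(X + X))\{a,c} + a.0) + (rec X. c.(b.b.(X + X))\{a,c} + a.0)))\{a,c} | -b-> q3
  q3 = (b.((rec X. c.(b.b.(X + X))\{a,c} + a.0) + (rec X. c.(b.b.(X + X))\{a,c} + a.0)))\{a,c} | -b-> q4
  q4 = ((rec X. c.(b.b.(X + X))\{a,c} + a.0) + (rec X. c.(b.b.(X + X))\{a,c} + a.0))\{a,c} | deadlocked
Coarsest stable partition (strong bisimilarity classes):
  B0 = {p0}
  B1 = {p1, q2}
  B2 = {p2, q3}
  B3 = {p3, q1, q4}
  B4 = {q0}
p0 ∈ B0, q0 ∈ B4 → different blocks

not bisimilar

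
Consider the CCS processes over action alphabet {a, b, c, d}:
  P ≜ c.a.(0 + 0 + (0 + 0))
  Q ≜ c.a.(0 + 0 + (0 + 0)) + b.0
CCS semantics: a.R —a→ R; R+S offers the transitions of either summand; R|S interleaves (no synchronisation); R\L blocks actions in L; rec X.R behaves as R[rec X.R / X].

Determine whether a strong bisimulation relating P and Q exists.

P ≁ Q

Reachable graph of P (3 states):
  p0 = c.a.(0 + 0 + (0 + 0)) ⊢ -c-> p1
  p1 = a.(0 + 0 + (0 + 0)) ⊢ -a-> p2
  p2 = 0 + 0 + (0 + 0) ⊢ stopped
Reachable graph of Q (4 states):
  q0 = c.a.(0 + 0 + (0 + 0)) + b.0 ⊢ -b-> q1, -c-> q2
  q1 = 0 ⊢ stopped
  q2 = a.(0 + 0 + (0 + 0)) ⊢ -a-> q3
  q3 = 0 + 0 + (0 + 0) ⊢ stopped
Coarsest stable partition (strong bisimilarity classes):
  B0 = {p0}
  B1 = {p1, q2}
  B2 = {p2, q1, q3}
  B3 = {q0}
p0 ∈ B0, q0 ∈ B3 → different blocks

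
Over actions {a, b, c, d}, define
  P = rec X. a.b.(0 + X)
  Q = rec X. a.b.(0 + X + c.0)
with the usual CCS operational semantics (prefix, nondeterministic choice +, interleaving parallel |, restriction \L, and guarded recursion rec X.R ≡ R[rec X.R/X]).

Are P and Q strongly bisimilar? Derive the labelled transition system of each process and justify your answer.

P ≁ Q

P's transition system — 3 states:
  u0 = rec X. a.b.(0 + X) ⊢ -a-> u1
  u1 = b.(0 + (rec X. a.b.(0 + X))) ⊢ -b-> u2
  u2 = 0 + (rec X. a.b.(0 + X)) ⊢ -a-> u1
Q's transition system — 4 states:
  v0 = rec X. a.b.(0 + X + c.0) ⊢ -a-> v1
  v1 = b.(0 + (rec X. a.b.(0 + X + c.0)) + c.0) ⊢ -b-> v2
  v2 = 0 + (rec X. a.b.(0 + X + c.0)) + c.0 ⊢ -a-> v1, -c-> v3
  v3 = 0 ⊢ ·
Coarsest stable partition (strong bisimilarity classes):
  B0 = {u0, u2}
  B1 = {u1}
  B2 = {v0}
  B3 = {v1}
  B4 = {v2}
  B5 = {v3}
u0 ∈ B0, v0 ∈ B2 → different blocks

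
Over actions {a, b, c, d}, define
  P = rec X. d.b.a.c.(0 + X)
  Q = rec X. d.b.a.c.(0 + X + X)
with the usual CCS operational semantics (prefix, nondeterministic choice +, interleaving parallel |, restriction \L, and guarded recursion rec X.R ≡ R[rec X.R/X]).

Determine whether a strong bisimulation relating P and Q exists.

Reachable graph of P (5 states):
  s0 = rec X. d.b.a.c.(0 + X) → —d→ s1
  s1 = b.a.c.(0 + (rec X. d.b.a.c.(0 + X))) → —b→ s2
  s2 = a.c.(0 + (rec X. d.b.a.c.(0 + X))) → —a→ s3
  s3 = c.(0 + (rec X. d.b.a.c.(0 + X))) → —c→ s4
  s4 = 0 + (rec X. d.b.a.c.(0 + X)) → —d→ s1
Reachable graph of Q (5 states):
  t0 = rec X. d.b.a.c.(0 + X + X) → —d→ t1
  t1 = b.a.c.(0 + (rec X. d.b.a.c.(0 + X + X)) + (rec X. d.b.a.c.(0 + X + X))) → —b→ t2
  t2 = a.c.(0 + (rec X. d.b.a.c.(0 + X + X)) + (rec X. d.b.a.c.(0 + X + X))) → —a→ t3
  t3 = c.(0 + (rec X. d.b.a.c.(0 + X + X)) + (rec X. d.b.a.c.(0 + X + X))) → —c→ t4
  t4 = 0 + (rec X. d.b.a.c.(0 + X + X)) + (rec X. d.b.a.c.(0 + X + X)) → —d→ t1
Partition-refinement fixed point:
  B0 = {s0, s4, t0, t4}
  B1 = {s1, t1}
  B2 = {s2, t2}
  B3 = {s3, t3}
s0 ∈ B0, t0 ∈ B0 → same block

bisimilar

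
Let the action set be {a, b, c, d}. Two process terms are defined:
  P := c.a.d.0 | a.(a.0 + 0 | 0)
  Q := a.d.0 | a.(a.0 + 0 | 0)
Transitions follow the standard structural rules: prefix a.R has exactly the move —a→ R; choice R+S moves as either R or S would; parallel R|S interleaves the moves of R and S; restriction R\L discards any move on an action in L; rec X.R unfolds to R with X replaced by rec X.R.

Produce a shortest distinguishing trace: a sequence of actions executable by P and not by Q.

Reachable graph of P (12 states):
  s0 = c.a.d.0 | a.(a.0 + 0 | 0) ⊢ —a→ s1, —c→ s2
  s1 = c.a.d.0 | (a.0 + 0 | 0) ⊢ —a→ s3, —c→ s4
  s2 = a.d.0 | a.(a.0 + 0 | 0) ⊢ —a→ s4, —a→ s5
  s3 = c.a.d.0 | 0 ⊢ —c→ s6
  s4 = a.d.0 | (a.0 + 0 | 0) ⊢ —a→ s6, —a→ s7
  s5 = d.0 | a.(a.0 + 0 | 0) ⊢ —a→ s7, —d→ s8
  s6 = a.d.0 | 0 ⊢ —a→ s9
  s7 = d.0 | (a.0 + 0 | 0) ⊢ —a→ s9, —d→ s10
  s8 = 0 | a.(a.0 + 0 | 0) ⊢ —a→ s10
  s9 = d.0 | 0 ⊢ —d→ s11
  s10 = 0 | (a.0 + 0 | 0) ⊢ —a→ s11
  s11 = 0 | 0 ⊢ ·
Reachable graph of Q (9 states):
  t0 = a.d.0 | a.(a.0 + 0 | 0) ⊢ —a→ t1, —a→ t2
  t1 = a.d.0 | (a.0 + 0 | 0) ⊢ —a→ t3, —a→ t4
  t2 = d.0 | a.(a.0 + 0 | 0) ⊢ —a→ t4, —d→ t5
  t3 = a.d.0 | 0 ⊢ —a→ t6
  t4 = d.0 | (a.0 + 0 | 0) ⊢ —a→ t6, —d→ t7
  t5 = 0 | a.(a.0 + 0 | 0) ⊢ —a→ t7
  t6 = d.0 | 0 ⊢ —d→ t8
  t7 = 0 | (a.0 + 0 | 0) ⊢ —a→ t8
  t8 = 0 | 0 ⊢ ·
Run σ = ⟨c⟩ on P: start {s0}
  after c @ step 1: {s2}
  — P admits the full trace.
Run σ = ⟨c⟩ on Q: start {t0}
  after c @ step 1: no successor for Q

c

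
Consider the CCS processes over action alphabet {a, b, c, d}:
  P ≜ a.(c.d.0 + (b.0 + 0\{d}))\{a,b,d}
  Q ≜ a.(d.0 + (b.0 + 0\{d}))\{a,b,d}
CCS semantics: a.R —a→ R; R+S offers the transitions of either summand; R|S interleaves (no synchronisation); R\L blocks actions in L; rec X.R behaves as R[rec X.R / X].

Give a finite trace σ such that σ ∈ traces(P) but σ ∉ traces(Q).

P's transition system — 3 states:
  m0 = a.(c.d.0 + (b.0 + 0\{d}))\{a,b,d} ⊢ --a--▸ m1
  m1 = (c.d.0 + (b.0 + 0\{d}))\{a,b,d} ⊢ --c--▸ m2
  m2 = (d.0)\{a,b,d} ⊢ deadlocked
Q's transition system — 2 states:
  n0 = a.(d.0 + (b.0 + 0\{d}))\{a,b,d} ⊢ --a--▸ n1
  n1 = (d.0 + (b.0 + 0\{d}))\{a,b,d} ⊢ deadlocked
Trace ⟨ac⟩ through P, begin at {m0}:
  step 1 (a): {m1}
  step 2 (c): {m2}
  — P admits the full trace.
Trace ⟨ac⟩ through Q, begin at {n0}:
  step 1 (a): {n1}
  step 2 (c): ∅  — Q cannot continue

ac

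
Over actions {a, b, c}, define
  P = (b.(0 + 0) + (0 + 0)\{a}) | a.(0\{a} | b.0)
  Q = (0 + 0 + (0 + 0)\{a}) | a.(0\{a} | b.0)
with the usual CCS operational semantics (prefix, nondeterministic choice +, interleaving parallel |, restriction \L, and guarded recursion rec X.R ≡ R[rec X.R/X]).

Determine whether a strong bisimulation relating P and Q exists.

P ≁ Q

Reachable graph of P (6 states):
  u0 = (b.(0 + 0) + (0 + 0)\{a}) | a.(0\{a} | b.0) → =a=> u1, =b=> u2
  u1 = (b.(0 + 0) + (0 + 0)\{a}) | (0\{a} | b.0) → =b=> u3, =b=> u4
  u2 = (0 + 0) | a.(0\{a} | b.0) → =a=> u3
  u3 = (0 + 0) | (0\{a} | b.0) → =b=> u5
  u4 = (b.(0 + 0) + (0 + 0)\{a}) | (0\{a} | 0) → =b=> u5
  u5 = (0 + 0) | (0\{a} | 0) → stopped
Reachable graph of Q (3 states):
  v0 = (0 + 0 + (0 + 0)\{a}) | a.(0\{a} | b.0) → =a=> v1
  v1 = (0 + 0 + (0 + 0)\{a}) | (0\{a} | b.0) → =b=> v2
  v2 = (0 + 0 + (0 + 0)\{a}) | (0\{a} | 0) → stopped
Partition-refinement fixed point:
  B0 = {u0}
  B1 = {u1}
  B2 = {u3, u4, v1}
  B3 = {u5, v2}
  B4 = {u2, v0}
u0 ∈ B0, v0 ∈ B4 → different blocks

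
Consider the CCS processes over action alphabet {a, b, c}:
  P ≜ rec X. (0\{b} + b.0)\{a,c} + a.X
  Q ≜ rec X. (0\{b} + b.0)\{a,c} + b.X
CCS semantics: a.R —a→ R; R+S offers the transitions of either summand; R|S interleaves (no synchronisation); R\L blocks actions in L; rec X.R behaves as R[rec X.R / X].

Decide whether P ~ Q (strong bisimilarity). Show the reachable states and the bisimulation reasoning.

NO

P's transition system — 2 states:
  m0 = rec X. (0\{b} + b.0)\{a,c} + a.X has moves --a--▸ m0, --b--▸ m1
  m1 = 0\{a,c} has moves deadlocked
Q's transition system — 2 states:
  n0 = rec X. (0\{b} + b.0)\{a,c} + b.X has moves --b--▸ n0, --b--▸ n1
  n1 = 0\{a,c} has moves deadlocked
Coarsest stable partition (strong bisimilarity classes):
  B0 = {m0}
  B1 = {m1, n1}
  B2 = {n0}
m0 ∈ B0, n0 ∈ B2 → different blocks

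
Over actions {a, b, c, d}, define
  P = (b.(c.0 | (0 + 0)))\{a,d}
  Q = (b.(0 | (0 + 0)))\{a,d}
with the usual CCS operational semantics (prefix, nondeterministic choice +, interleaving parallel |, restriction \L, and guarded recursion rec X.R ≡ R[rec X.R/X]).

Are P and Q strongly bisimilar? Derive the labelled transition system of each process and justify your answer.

not bisimilar

Reachable graph of P (3 states):
  m0 = (b.(c.0 | (0 + 0)))\{a,d} :: -b-> m1
  m1 = (c.0 | (0 + 0))\{a,d} :: -c-> m2
  m2 = (0 | (0 + 0))\{a,d} :: (no moves)
Reachable graph of Q (2 states):
  n0 = (b.(0 | (0 + 0)))\{a,d} :: -b-> n1
  n1 = (0 | (0 + 0))\{a,d} :: (no moves)
Coarsest stable partition (strong bisimilarity classes):
  B0 = {m0}
  B1 = {m1}
  B2 = {m2, n1}
  B3 = {n0}
m0 ∈ B0, n0 ∈ B3 → different blocks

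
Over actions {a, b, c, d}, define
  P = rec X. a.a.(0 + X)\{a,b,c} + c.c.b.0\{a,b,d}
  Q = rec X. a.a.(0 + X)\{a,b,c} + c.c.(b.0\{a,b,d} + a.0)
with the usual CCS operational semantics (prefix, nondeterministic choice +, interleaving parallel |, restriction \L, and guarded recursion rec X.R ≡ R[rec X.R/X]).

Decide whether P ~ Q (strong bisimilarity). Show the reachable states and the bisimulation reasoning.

P ≁ Q

P's transition system — 6 states:
  p0 = rec X. a.a.(0 + X)\{a,b,c} + c.c.b.0\{a,b,d} ⊢ --a--▸ p1, --c--▸ p2
  p1 = a.(0 + (rec X. a.a.(0 + X)\{a,b,c} + c.c.b.0\{a,b,d}))\{a,b,c} ⊢ --a--▸ p3
  p2 = c.b.0\{a,b,d} ⊢ --c--▸ p4
  p3 = (0 + (rec X. a.a.(0 + X)\{a,b,c} + c.c.b.0\{a,b,d}))\{a,b,c} ⊢ (no moves)
  p4 = b.0\{a,b,d} ⊢ --b--▸ p5
  p5 = 0\{a,b,d} ⊢ (no moves)
Q's transition system — 7 states:
  q0 = rec X. a.a.(0 + X)\{a,b,c} + c.c.(b.0\{a,b,d} + a.0) ⊢ --a--▸ q1, --c--▸ q2
  q1 = a.(0 + (rec X. a.a.(0 + X)\{a,b,c} + c.c.(b.0\{a,b,d} + a.0)))\{a,b,c} ⊢ --a--▸ q3
  q2 = c.(b.0\{a,b,d} + a.0) ⊢ --c--▸ q4
  q3 = (0 + (rec X. a.a.(0 + X)\{a,b,c} + c.c.(b.0\{a,b,d} + a.0)))\{a,b,c} ⊢ (no moves)
  q4 = b.0\{a,b,d} + a.0 ⊢ --a--▸ q5, --b--▸ q6
  q5 = 0 ⊢ (no moves)
  q6 = 0\{a,b,d} ⊢ (no moves)
Coarsest stable partition (strong bisimilarity classes):
  B0 = {p0}
  B1 = {p2}
  B2 = {p4}
  B3 = {p3, p5, q3, q5, q6}
  B4 = {p1, q1}
  B5 = {q0}
  B6 = {q2}
  B7 = {q4}
p0 ∈ B0, q0 ∈ B5 → different blocks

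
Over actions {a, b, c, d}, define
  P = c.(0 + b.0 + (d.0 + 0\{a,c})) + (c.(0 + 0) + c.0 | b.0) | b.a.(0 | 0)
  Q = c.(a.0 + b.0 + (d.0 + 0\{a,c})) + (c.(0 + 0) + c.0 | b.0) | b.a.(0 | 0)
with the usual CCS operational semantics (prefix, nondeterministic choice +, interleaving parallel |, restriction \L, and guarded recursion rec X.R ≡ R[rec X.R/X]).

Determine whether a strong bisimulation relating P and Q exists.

NO

Reachable graph of P (17 states):
  m0 = c.(0 + b.0 + (d.0 + 0\{a,c})) + (c.(0 + 0) + c.0 | b.0) | b.a.(0 | 0) :: -b-> m1, -b-> m2, -c-> m3, -c-> m4, -c-> m5
  m1 = (c.(0 + 0) + c.0 | b.0) | a.(0 | 0) :: -a-> m6, -b-> m7, -c-> m8, -c-> m9
  m2 = c.0 | 0 | b.a.(0 | 0) :: -b-> m7, -c-> m10
  m3 = (0 + 0) | b.a.(0 | 0) :: -b-> m8
  m4 = 0 + b.0 + (d.0 + 0\{a,c}) :: -b-> m11, -d-> m11
  m5 = 0 | b.0 | b.a.(0 | 0) :: -b-> m10, -b-> m9
  m6 = (c.(0 + 0) + c.0 | b.0) | (0 | 0) :: -b-> m12, -c-> m13, -c-> m14
  m7 = c.0 | 0 | a.(0 | 0) :: -a-> m12, -c-> m15
  m8 = (0 + 0) | a.(0 | 0) :: -a-> m13
  m9 = 0 | b.0 | a.(0 | 0) :: -a-> m14, -b-> m15
  m10 = 0 | 0 | b.a.(0 | 0) :: -b-> m15
  m11 = 0 :: stopped
  m12 = c.0 | 0 | (0 | 0) :: -c-> m16
  m13 = (0 + 0) | (0 | 0) :: stopped
  m14 = 0 | b.0 | (0 | 0) :: -b-> m16
  m15 = 0 | 0 | a.(0 | 0) :: -a-> m16
  m16 = 0 | 0 | (0 | 0) :: stopped
Reachable graph of Q (17 states):
  n0 = c.(a.0 + b.0 + (d.0 + 0\{a,c})) + (c.(0 + 0) + c.0 | b.0) | b.a.(0 | 0) :: -b-> n1, -b-> n2, -c-> n3, -c-> n4, -c-> n5
  n1 = (c.(0 + 0) + c.0 | b.0) | a.(0 | 0) :: -a-> n6, -b-> n7, -c-> n8, -c-> n9
  n2 = c.0 | 0 | b.a.(0 | 0) :: -b-> n7, -c-> n10
  n3 = (0 + 0) | b.a.(0 | 0) :: -b-> n8
  n4 = 0 | b.0 | b.a.(0 | 0) :: -b-> n10, -b-> n9
  n5 = a.0 + b.0 + (d.0 + 0\{a,c}) :: -a-> n11, -b-> n11, -d-> n11
  n6 = (c.(0 + 0) + c.0 | b.0) | (0 | 0) :: -b-> n12, -c-> n13, -c-> n14
  n7 = c.0 | 0 | a.(0 | 0) :: -a-> n12, -c-> n15
  n8 = (0 + 0) | a.(0 | 0) :: -a-> n13
  n9 = 0 | b.0 | a.(0 | 0) :: -a-> n14, -b-> n15
  n10 = 0 | 0 | b.a.(0 | 0) :: -b-> n15
  n11 = 0 :: stopped
  n12 = c.0 | 0 | (0 | 0) :: -c-> n16
  n13 = (0 + 0) | (0 | 0) :: stopped
  n14 = 0 | b.0 | (0 | 0) :: -b-> n16
  n15 = 0 | 0 | a.(0 | 0) :: -a-> n16
  n16 = 0 | 0 | (0 | 0) :: stopped
Partition-refinement fixed point:
  B0 = {m0}
  B1 = {m5, n4}
  B2 = {m10, m3, n10, n3}
  B3 = {m15, m8, n15, n8}
  B4 = {m11, m13, m16, n11, n13, n16}
  B5 = {m9, n9}
  B6 = {m14, n14}
  B7 = {m4}
  B8 = {m2, n2}
  B9 = {m7, n7}
  B10 = {m12, n12}
  B11 = {m1, n1}
  B12 = {m6, n6}
  B13 = {n0}
  B14 = {n5}
m0 ∈ B0, n0 ∈ B13 → different blocks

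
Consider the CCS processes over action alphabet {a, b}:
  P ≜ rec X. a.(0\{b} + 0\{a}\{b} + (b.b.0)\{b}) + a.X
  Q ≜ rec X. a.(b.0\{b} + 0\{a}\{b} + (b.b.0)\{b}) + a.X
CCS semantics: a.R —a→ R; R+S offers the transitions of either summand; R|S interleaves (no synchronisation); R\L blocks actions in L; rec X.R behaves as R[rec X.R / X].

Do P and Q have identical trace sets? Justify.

NO — witness ⟨ab⟩

LTS(P): 2 reachable states
  m0 = rec X. a.(0\{b} + 0\{a}\{b} + (b.b.0)\{b}) + a.X :: —a→ m0, —a→ m1
  m1 = 0\{b} + 0\{a}\{b} + (b.b.0)\{b} :: (no moves)
LTS(Q): 3 reachable states
  n0 = rec X. a.(b.0\{b} + 0\{a}\{b} + (b.b.0)\{b}) + a.X :: —a→ n0, —a→ n1
  n1 = b.0\{b} + 0\{a}\{b} + (b.b.0)\{b} :: —b→ n2
  n2 = 0\{b} :: (no moves)
Trace ⟨ab⟩ through Q, begin at {n0}:
  step 1 (a): {n0, n1}
  step 2 (b): {n2}
  Q completes σ.
Trace ⟨ab⟩ through P, begin at {m0}:
  step 1 (a): {m0, m1}
  step 2 (b): ∅ (P stuck)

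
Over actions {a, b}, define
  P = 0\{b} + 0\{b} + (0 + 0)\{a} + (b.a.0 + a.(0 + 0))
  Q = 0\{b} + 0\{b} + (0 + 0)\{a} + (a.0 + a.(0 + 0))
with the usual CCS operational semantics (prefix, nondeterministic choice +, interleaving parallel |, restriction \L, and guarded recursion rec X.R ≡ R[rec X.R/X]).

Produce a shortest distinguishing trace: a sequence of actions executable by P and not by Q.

b

P's transition system — 4 states:
  m0 = 0\{b} + 0\{b} + (0 + 0)\{a} + (b.a.0 + a.(0 + 0)) ⊢ =a=> m1, =b=> m2
  m1 = 0 + 0 ⊢ stopped
  m2 = a.0 ⊢ =a=> m3
  m3 = 0 ⊢ stopped
Q's transition system — 3 states:
  n0 = 0\{b} + 0\{b} + (0 + 0)\{a} + (a.0 + a.(0 + 0)) ⊢ =a=> n1, =a=> n2
  n1 = 0 ⊢ stopped
  n2 = 0 + 0 ⊢ stopped
Executing b from P (initial set {m0}):
  after b @ step 1: {m2}
  P completes σ.
Executing b from Q (initial set {n0}):
  after b @ step 1: no successor for Q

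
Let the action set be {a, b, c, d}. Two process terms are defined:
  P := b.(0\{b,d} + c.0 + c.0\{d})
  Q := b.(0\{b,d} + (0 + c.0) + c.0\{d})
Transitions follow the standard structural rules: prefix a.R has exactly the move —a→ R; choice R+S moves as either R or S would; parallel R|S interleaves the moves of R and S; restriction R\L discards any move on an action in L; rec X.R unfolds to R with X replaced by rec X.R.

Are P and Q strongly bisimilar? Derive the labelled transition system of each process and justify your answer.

LTS(P): 4 reachable states
  m0 = b.(0\{b,d} + c.0 + c.0\{d}) | —b→ m1
  m1 = 0\{b,d} + c.0 + c.0\{d} | —c→ m2, —c→ m3
  m2 = 0 | deadlocked
  m3 = 0\{d} | deadlocked
LTS(Q): 4 reachable states
  n0 = b.(0\{b,d} + (0 + c.0) + c.0\{d}) | —b→ n1
  n1 = 0\{b,d} + (0 + c.0) + c.0\{d} | —c→ n2, —c→ n3
  n2 = 0 | deadlocked
  n3 = 0\{d} | deadlocked
Coarsest stable partition (strong bisimilarity classes):
  B0 = {m0, n0}
  B1 = {m1, n1}
  B2 = {m2, m3, n2, n3}
m0 ∈ B0, n0 ∈ B0 → same block

P ~ Q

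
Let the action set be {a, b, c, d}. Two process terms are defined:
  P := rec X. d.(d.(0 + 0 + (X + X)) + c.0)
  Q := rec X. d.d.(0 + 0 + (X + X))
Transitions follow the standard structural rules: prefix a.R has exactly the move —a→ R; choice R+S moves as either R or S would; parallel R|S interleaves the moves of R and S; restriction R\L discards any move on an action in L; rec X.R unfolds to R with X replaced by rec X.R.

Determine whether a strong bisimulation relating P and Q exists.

P ≁ Q

P's transition system — 4 states:
  m0 = rec X. d.(d.(0 + 0 + (X + X)) + c.0) → -d-> m1
  m1 = d.(0 + 0 + ((rec X. d.(d.(0 + 0 + (X + X)) + c.0)) + (rec X. d.(d.(0 + 0 + (X + X)) + c.0)))) + c.0 → -c-> m2, -d-> m3
  m2 = 0 → stopped
  m3 = 0 + 0 + ((rec X. d.(d.(0 + 0 + (X + X)) + c.0)) + (rec X. d.(d.(0 + 0 + (X + X)) + c.0))) → -d-> m1
Q's transition system — 3 states:
  n0 = rec X. d.d.(0 + 0 + (X + X)) → -d-> n1
  n1 = d.(0 + 0 + ((rec X. d.d.(0 + 0 + (X + X))) + (rec X. d.d.(0 + 0 + (X + X))))) → -d-> n2
  n2 = 0 + 0 + ((rec X. d.d.(0 + 0 + (X + X))) + (rec X. d.d.(0 + 0 + (X + X)))) → -d-> n1
Partition-refinement fixed point:
  B0 = {m0, m3}
  B1 = {m1}
  B2 = {m2}
  B3 = {n0, n1, n2}
m0 ∈ B0, n0 ∈ B3 → different blocks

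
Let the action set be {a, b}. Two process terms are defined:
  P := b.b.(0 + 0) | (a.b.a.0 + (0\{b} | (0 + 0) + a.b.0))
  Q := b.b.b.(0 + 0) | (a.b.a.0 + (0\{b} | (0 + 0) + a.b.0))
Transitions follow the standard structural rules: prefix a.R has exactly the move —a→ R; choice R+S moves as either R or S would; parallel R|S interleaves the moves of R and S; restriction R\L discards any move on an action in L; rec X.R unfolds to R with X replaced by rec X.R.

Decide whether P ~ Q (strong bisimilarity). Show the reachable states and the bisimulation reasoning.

not bisimilar

Reachable graph of P (15 states):
  u0 = b.b.(0 + 0) | (a.b.a.0 + (0\{b} | (0 + 0) + a.b.0)) :: -a-> u1, -a-> u2, -b-> u3
  u1 = b.b.(0 + 0) | b.0 :: -b-> u4, -b-> u5
  u2 = b.b.(0 + 0) | b.a.0 :: -b-> u6, -b-> u7
  u3 = b.(0 + 0) | (a.b.a.0 + (0\{b} | (0 + 0) + a.b.0)) :: -a-> u4, -a-> u6, -b-> u8
  u4 = b.(0 + 0) | b.0 :: -b-> u10, -b-> u9
  u5 = b.b.(0 + 0) | 0 :: -b-> u10
  u6 = b.(0 + 0) | b.a.0 :: -b-> u11, -b-> u12
  u7 = b.b.(0 + 0) | a.0 :: -a-> u5, -b-> u12
  u8 = (0 + 0) | (a.b.a.0 + (0\{b} | (0 + 0) + a.b.0)) :: -a-> u11, -a-> u9
  u9 = (0 + 0) | b.0 :: -b-> u13
  u10 = b.(0 + 0) | 0 :: -b-> u13
  u11 = (0 + 0) | b.a.0 :: -b-> u14
  u12 = b.(0 + 0) | a.0 :: -a-> u10, -b-> u14
  u13 = (0 + 0) | 0 :: ∅
  u14 = (0 + 0) | a.0 :: -a-> u13
Reachable graph of Q (20 states):
  v0 = b.b.b.(0 + 0) | (a.b.a.0 + (0\{b} | (0 + 0) + a.b.0)) :: -a-> v1, -a-> v2, -b-> v3
  v1 = b.b.b.(0 + 0) | b.0 :: -b-> v4, -b-> v5
  v2 = b.b.b.(0 + 0) | b.a.0 :: -b-> v6, -b-> v7
  v3 = b.b.(0 + 0) | (a.b.a.0 + (0\{b} | (0 + 0) + a.b.0)) :: -a-> v4, -a-> v6, -b-> v8
  v4 = b.b.(0 + 0) | b.0 :: -b-> v10, -b-> v9
  v5 = b.b.b.(0 + 0) | 0 :: -b-> v10
  v6 = b.b.(0 + 0) | b.a.0 :: -b-> v11, -b-> v12
  v7 = b.b.b.(0 + 0) | a.0 :: -a-> v5, -b-> v12
  v8 = b.(0 + 0) | (a.b.a.0 + (0\{b} | (0 + 0) + a.b.0)) :: -a-> v11, -a-> v9, -b-> v13
  v9 = b.(0 + 0) | b.0 :: -b-> v14, -b-> v15
  v10 = b.b.(0 + 0) | 0 :: -b-> v15
  v11 = b.(0 + 0) | b.a.0 :: -b-> v16, -b-> v17
  v12 = b.b.(0 + 0) | a.0 :: -a-> v10, -b-> v17
  v13 = (0 + 0) | (a.b.a.0 + (0\{b} | (0 + 0) + a.b.0)) :: -a-> v14, -a-> v16
  v14 = (0 + 0) | b.0 :: -b-> v18
  v15 = b.(0 + 0) | 0 :: -b-> v18
  v16 = (0 + 0) | b.a.0 :: -b-> v19
  v17 = b.(0 + 0) | a.0 :: -a-> v15, -b-> v19
  v18 = (0 + 0) | 0 :: ∅
  v19 = (0 + 0) | a.0 :: -a-> v18
Bisimilarity quotient blocks:
  B0 = {u0, v3}
  B1 = {u1, v4, v5}
  B2 = {u4, u5, v10, v9}
  B3 = {u10, u9, v14, v15}
  B4 = {u13, v18}
  B5 = {u2, v6}
  B6 = {u6, v11}
  B7 = {u11, v16}
  B8 = {u14, v19}
  B9 = {u12, v17}
  B10 = {u7, v12}
  B11 = {u3, v8}
  B12 = {u8, v13}
  B13 = {v0}
  B14 = {v1}
  B15 = {v2}
  B16 = {v7}
u0 ∈ B0, v0 ∈ B13 → different blocks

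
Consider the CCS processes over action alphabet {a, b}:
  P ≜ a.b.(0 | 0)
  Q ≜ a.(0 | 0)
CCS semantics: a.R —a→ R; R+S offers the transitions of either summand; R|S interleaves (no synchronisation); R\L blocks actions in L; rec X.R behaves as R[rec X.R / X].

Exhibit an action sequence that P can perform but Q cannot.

ab

LTS(P): 3 reachable states
  u0 = a.b.(0 | 0) ⊢ ··a··> u1
  u1 = b.(0 | 0) ⊢ ··b··> u2
  u2 = 0 | 0 ⊢ deadlocked
LTS(Q): 2 reachable states
  v0 = a.(0 | 0) ⊢ ··a··> v1
  v1 = 0 | 0 ⊢ deadlocked
Executing ab from P (initial set {u0}):
  step 1 (a): {u1}
  step 2 (b): {u2}
  ✓ P
Executing ab from Q (initial set {v0}):
  step 1 (a): {v1}
  step 2 (b): no successor for Q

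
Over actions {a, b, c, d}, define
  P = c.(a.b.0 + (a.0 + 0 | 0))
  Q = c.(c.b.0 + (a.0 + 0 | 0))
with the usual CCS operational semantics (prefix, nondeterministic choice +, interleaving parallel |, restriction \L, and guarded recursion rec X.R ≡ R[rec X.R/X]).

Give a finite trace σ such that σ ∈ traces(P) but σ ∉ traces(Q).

cab

LTS(P): 4 reachable states
  m0 = c.(a.b.0 + (a.0 + 0 | 0)) | -c-> m1
  m1 = a.b.0 + (a.0 + 0 | 0) | -a-> m2, -a-> m3
  m2 = 0 | (no moves)
  m3 = b.0 | -b-> m2
LTS(Q): 4 reachable states
  n0 = c.(c.b.0 + (a.0 + 0 | 0)) | -c-> n1
  n1 = c.b.0 + (a.0 + 0 | 0) | -a-> n2, -c-> n3
  n2 = 0 | (no moves)
  n3 = b.0 | -b-> n2
Executing cab from P (initial set {m0}):
  after c @ step 1: {m1}
  after a @ step 2: {m2, m3}
  after b @ step 3: {m2}
  ✓ P
Executing cab from Q (initial set {n0}):
  after c @ step 1: {n1}
  after a @ step 2: {n2}
  after b @ step 3: ∅  — Q cannot continue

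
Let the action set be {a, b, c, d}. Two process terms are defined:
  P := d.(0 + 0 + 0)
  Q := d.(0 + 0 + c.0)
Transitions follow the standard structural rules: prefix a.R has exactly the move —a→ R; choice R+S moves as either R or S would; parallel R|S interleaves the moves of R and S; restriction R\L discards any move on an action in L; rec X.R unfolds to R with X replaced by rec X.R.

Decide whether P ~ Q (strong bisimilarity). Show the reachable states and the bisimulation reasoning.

Reachable graph of P (2 states):
  m0 = d.(0 + 0 + 0) → -d-> m1
  m1 = 0 + 0 + 0 → ∅
Reachable graph of Q (3 states):
  n0 = d.(0 + 0 + c.0) → -d-> n1
  n1 = 0 + 0 + c.0 → -c-> n2
  n2 = 0 → ∅
Partition-refinement fixed point:
  B0 = {m0}
  B1 = {m1, n2}
  B2 = {n0}
  B3 = {n1}
m0 ∈ B0, n0 ∈ B2 → different blocks

NO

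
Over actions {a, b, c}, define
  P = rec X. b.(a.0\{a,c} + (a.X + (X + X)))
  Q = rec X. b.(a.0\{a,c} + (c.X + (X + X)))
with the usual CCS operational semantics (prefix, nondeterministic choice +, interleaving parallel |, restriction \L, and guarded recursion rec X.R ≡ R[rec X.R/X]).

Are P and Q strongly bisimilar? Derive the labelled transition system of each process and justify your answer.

P's transition system — 3 states:
  p0 = rec X. b.(a.0\{a,c} + (a.X + (X + X))) | —b→ p1
  p1 = a.0\{a,c} + (a.(rec X. b.(a.0\{a,c} + (a.X + (X + X)))) + ((rec X. b.(a.0\{a,c} + (a.X + (X + X)))) + (rec X. b.(a.0\{a,c} + (a.X + (X + X)))))) | —a→ p0, —a→ p2, —b→ p1
  p2 = 0\{a,c} | stopped
Q's transition system — 3 states:
  q0 = rec X. b.(a.0\{a,c} + (c.X + (X + X))) | —b→ q1
  q1 = a.0\{a,c} + (c.(rec X. b.(a.0\{a,c} + (c.X + (X + X)))) + ((rec X. b.(a.0\{a,c} + (c.X + (X + X)))) + (rec X. b.(a.0\{a,c} + (c.X + (X + X)))))) | —a→ q2, —b→ q1, —c→ q0
  q2 = 0\{a,c} | stopped
Coarsest stable partition (strong bisimilarity classes):
  B0 = {p0}
  B1 = {p1}
  B2 = {p2, q2}
  B3 = {q0}
  B4 = {q1}
p0 ∈ B0, q0 ∈ B3 → different blocks

P ≁ Q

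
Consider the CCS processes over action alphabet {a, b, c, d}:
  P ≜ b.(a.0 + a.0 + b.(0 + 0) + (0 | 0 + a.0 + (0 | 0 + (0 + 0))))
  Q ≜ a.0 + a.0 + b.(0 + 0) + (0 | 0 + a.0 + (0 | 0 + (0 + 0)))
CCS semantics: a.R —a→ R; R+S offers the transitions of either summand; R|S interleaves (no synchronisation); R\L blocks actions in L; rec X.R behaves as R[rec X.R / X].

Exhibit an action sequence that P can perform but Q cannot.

Reachable graph of P (4 states):
  u0 = b.(a.0 + a.0 + b.(0 + 0) + (0 | 0 + a.0 + (0 | 0 + (0 + 0)))) → -b-> u1
  u1 = a.0 + a.0 + b.(0 + 0) + (0 | 0 + a.0 + (0 | 0 + (0 + 0))) → -a-> u2, -b-> u3
  u2 = 0 → (no moves)
  u3 = 0 + 0 → (no moves)
Reachable graph of Q (3 states):
  v0 = a.0 + a.0 + b.(0 + 0) + (0 | 0 + a.0 + (0 | 0 + (0 + 0))) → -a-> v1, -b-> v2
  v1 = 0 → (no moves)
  v2 = 0 + 0 → (no moves)
Executing ba from P (initial set {u0}):
  [1] b ⇒ {u1}
  [2] a ⇒ {u2}
  ✓ P
Executing ba from Q (initial set {v0}):
  [1] b ⇒ {v2}
  [2] a ⇒ ∅ (Q stuck)

ba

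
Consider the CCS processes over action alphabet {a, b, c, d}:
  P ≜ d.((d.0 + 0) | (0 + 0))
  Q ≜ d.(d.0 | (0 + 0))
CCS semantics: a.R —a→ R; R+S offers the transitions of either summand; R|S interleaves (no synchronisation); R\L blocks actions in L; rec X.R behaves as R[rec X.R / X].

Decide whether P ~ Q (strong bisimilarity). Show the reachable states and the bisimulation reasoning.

LTS(P): 3 reachable states
  m0 = d.((d.0 + 0) | (0 + 0)) | —d→ m1
  m1 = (d.0 + 0) | (0 + 0) | —d→ m2
  m2 = 0 | (0 + 0) | (no moves)
LTS(Q): 3 reachable states
  n0 = d.(d.0 | (0 + 0)) | —d→ n1
  n1 = d.0 | (0 + 0) | —d→ n2
  n2 = 0 | (0 + 0) | (no moves)
Coarsest stable partition (strong bisimilarity classes):
  B0 = {m0, n0}
  B1 = {m1, n1}
  B2 = {m2, n2}
m0 ∈ B0, n0 ∈ B0 → same block

YES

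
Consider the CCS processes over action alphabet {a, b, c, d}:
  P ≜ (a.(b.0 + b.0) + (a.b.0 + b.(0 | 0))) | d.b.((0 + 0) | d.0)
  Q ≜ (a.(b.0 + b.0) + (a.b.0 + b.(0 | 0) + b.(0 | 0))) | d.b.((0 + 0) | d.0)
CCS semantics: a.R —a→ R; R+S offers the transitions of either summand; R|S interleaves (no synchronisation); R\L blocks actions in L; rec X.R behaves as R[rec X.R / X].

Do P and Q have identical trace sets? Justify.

Reachable graph of P (20 states):
  p0 = (a.(b.0 + b.0) + (a.b.0 + b.(0 | 0))) | d.b.((0 + 0) | d.0) :: --a--▸ p1, --a--▸ p2, --b--▸ p3, --d--▸ p4
  p1 = (b.0 + b.0) | d.b.((0 + 0) | d.0) :: --b--▸ p5, --d--▸ p6
  p2 = b.0 | d.b.((0 + 0) | d.0) :: --b--▸ p5, --d--▸ p7
  p3 = 0 | 0 | d.b.((0 + 0) | d.0) :: --d--▸ p8
  p4 = (a.(b.0 + b.0) + (a.b.0 + b.(0 | 0))) | b.((0 + 0) | d.0) :: --a--▸ p6, --a--▸ p7, --b--▸ p8, --b--▸ p9
  p5 = 0 | d.b.((0 + 0) | d.0) :: --d--▸ p10
  p6 = (b.0 + b.0) | b.((0 + 0) | d.0) :: --b--▸ p10, --b--▸ p11
  p7 = b.0 | b.((0 + 0) | d.0) :: --b--▸ p10, --b--▸ p12
  p8 = 0 | 0 | b.((0 + 0) | d.0) :: --b--▸ p13
  p9 = (a.(b.0 + b.0) + (a.b.0 + b.(0 | 0))) | ((0 + 0) | d.0) :: --a--▸ p11, --a--▸ p12, --b--▸ p13, --d--▸ p14
  p10 = 0 | b.((0 + 0) | d.0) :: --b--▸ p15
  p11 = (b.0 + b.0) | ((0 + 0) | d.0) :: --b--▸ p15, --d--▸ p16
  p12 = b.0 | ((0 + 0) | d.0) :: --b--▸ p15, --d--▸ p17
  p13 = 0 | 0 | ((0 + 0) | d.0) :: --d--▸ p18
  p14 = (a.(b.0 + b.0) + (a.b.0 + b.(0 | 0))) | ((0 + 0) | 0) :: --a--▸ p16, --a--▸ p17, --b--▸ p18
  p15 = 0 | ((0 + 0) | d.0) :: --d--▸ p19
  p16 = (b.0 + b.0) | ((0 + 0) | 0) :: --b--▸ p19
  p17 = b.0 | ((0 + 0) | 0) :: --b--▸ p19
  p18 = 0 | 0 | ((0 + 0) | 0) :: (no moves)
  p19 = 0 | ((0 + 0) | 0) :: (no moves)
Reachable graph of Q (20 states):
  q0 = (a.(b.0 + b.0) + (a.b.0 + b.(0 | 0) + b.(0 | 0))) | d.b.((0 + 0) | d.0) :: --a--▸ q1, --a--▸ q2, --b--▸ q3, --d--▸ q4
  q1 = (b.0 + b.0) | d.b.((0 + 0) | d.0) :: --b--▸ q5, --d--▸ q6
  q2 = b.0 | d.b.((0 + 0) | d.0) :: --b--▸ q5, --d--▸ q7
  q3 = 0 | 0 | d.b.((0 + 0) | d.0) :: --d--▸ q8
  q4 = (a.(b.0 + b.0) + (a.b.0 + b.(0 | 0) + b.(0 | 0))) | b.((0 + 0) | d.0) :: --a--▸ q6, --a--▸ q7, --b--▸ q8, --b--▸ q9
  q5 = 0 | d.b.((0 + 0) | d.0) :: --d--▸ q10
  q6 = (b.0 + b.0) | b.((0 + 0) | d.0) :: --b--▸ q10, --b--▸ q11
  q7 = b.0 | b.((0 + 0) | d.0) :: --b--▸ q10, --b--▸ q12
  q8 = 0 | 0 | b.((0 + 0) | d.0) :: --b--▸ q13
  q9 = (a.(b.0 + b.0) + (a.b.0 + b.(0 | 0) + b.(0 | 0))) | ((0 + 0) | d.0) :: --a--▸ q11, --a--▸ q12, --b--▸ q13, --d--▸ q14
  q10 = 0 | b.((0 + 0) | d.0) :: --b--▸ q15
  q11 = (b.0 + b.0) | ((0 + 0) | d.0) :: --b--▸ q15, --d--▸ q16
  q12 = b.0 | ((0 + 0) | d.0) :: --b--▸ q15, --d--▸ q17
  q13 = 0 | 0 | ((0 + 0) | d.0) :: --d--▸ q18
  q14 = (a.(b.0 + b.0) + (a.b.0 + b.(0 | 0) + b.(0 | 0))) | ((0 + 0) | 0) :: --a--▸ q16, --a--▸ q17, --b--▸ q18
  q15 = 0 | ((0 + 0) | d.0) :: --d--▸ q19
  q16 = (b.0 + b.0) | ((0 + 0) | 0) :: --b--▸ q19
  q17 = b.0 | ((0 + 0) | 0) :: --b--▸ q19
  q18 = 0 | 0 | ((0 + 0) | 0) :: (no moves)
  q19 = 0 | ((0 + 0) | 0) :: (no moves)
Partition-refinement fixed point:
  B0 = {p0, q0}
  B1 = {p1, p2, q1, q2}
  B2 = {p3, p5, q3, q5}
  B3 = {p10, p8, q10, q8}
  B4 = {p13, p15, q13, q15}
  B5 = {p18, p19, q18, q19}
  B6 = {p6, p7, q6, q7}
  B7 = {p11, p12, q11, q12}
  B8 = {p16, p17, q16, q17}
  B9 = {p4, q4}
  B10 = {p9, q9}
  B11 = {p14, q14}
p0 ∈ B0, q0 ∈ B0 → same block
Bisimilar ⇒ trace-equivalent.

traces(P) = traces(Q)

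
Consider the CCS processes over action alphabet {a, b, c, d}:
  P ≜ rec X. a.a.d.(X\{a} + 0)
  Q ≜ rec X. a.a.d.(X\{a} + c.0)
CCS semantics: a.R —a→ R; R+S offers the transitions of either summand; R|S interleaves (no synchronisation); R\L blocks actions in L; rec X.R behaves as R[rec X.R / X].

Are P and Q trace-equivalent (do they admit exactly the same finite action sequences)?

trace-distinct — witness ⟨aadc⟩

Reachable graph of P (4 states):
  s0 = rec X. a.a.d.(X\{a} + 0) ⊢ =a=> s1
  s1 = a.d.((rec X. a.a.d.(X\{a} + 0))\{a} + 0) ⊢ =a=> s2
  s2 = d.((rec X. a.a.d.(X\{a} + 0))\{a} + 0) ⊢ =d=> s3
  s3 = (rec X. a.a.d.(X\{a} + 0))\{a} + 0 ⊢ deadlocked
Reachable graph of Q (5 states):
  t0 = rec X. a.a.d.(X\{a} + c.0) ⊢ =a=> t1
  t1 = a.d.((rec X. a.a.d.(X\{a} + c.0))\{a} + c.0) ⊢ =a=> t2
  t2 = d.((rec X. a.a.d.(X\{a} + c.0))\{a} + c.0) ⊢ =d=> t3
  t3 = (rec X. a.a.d.(X\{a} + c.0))\{a} + c.0 ⊢ =c=> t4
  t4 = 0 ⊢ deadlocked
Trace ⟨aadc⟩ through Q, begin at {t0}:
  [1] a ⇒ {t1}
  [2] a ⇒ {t2}
  [3] d ⇒ {t3}
  [4] c ⇒ {t4}
  ✓ Q
Trace ⟨aadc⟩ through P, begin at {s0}:
  [1] a ⇒ {s1}
  [2] a ⇒ {s2}
  [3] d ⇒ {s3}
  [4] c ⇒ ∅  — P cannot continue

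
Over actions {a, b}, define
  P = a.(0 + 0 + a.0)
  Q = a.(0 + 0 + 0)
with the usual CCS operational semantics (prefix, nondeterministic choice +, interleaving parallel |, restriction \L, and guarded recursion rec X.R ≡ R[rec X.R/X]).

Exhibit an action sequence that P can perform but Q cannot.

aa

Reachable graph of P (3 states):
  p0 = a.(0 + 0 + a.0) :: —a→ p1
  p1 = 0 + 0 + a.0 :: —a→ p2
  p2 = 0 :: ∅
Reachable graph of Q (2 states):
  q0 = a.(0 + 0 + 0) :: —a→ q1
  q1 = 0 + 0 + 0 :: ∅
Run σ = ⟨aa⟩ on P: start {p0}
  step 1 (a): {p1}
  step 2 (a): {p2}
  P completes σ.
Run σ = ⟨aa⟩ on Q: start {q0}
  step 1 (a): {q1}
  step 2 (a): ∅ (Q stuck)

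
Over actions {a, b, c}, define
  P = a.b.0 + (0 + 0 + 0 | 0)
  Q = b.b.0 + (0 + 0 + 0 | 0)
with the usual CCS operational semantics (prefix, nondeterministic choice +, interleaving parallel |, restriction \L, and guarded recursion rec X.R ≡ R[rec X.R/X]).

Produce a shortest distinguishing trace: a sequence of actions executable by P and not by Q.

a

LTS(P): 3 reachable states
  s0 = a.b.0 + (0 + 0 + 0 | 0) → --a--▸ s1
  s1 = b.0 → --b--▸ s2
  s2 = 0 → (no moves)
LTS(Q): 3 reachable states
  t0 = b.b.0 + (0 + 0 + 0 | 0) → --b--▸ t1
  t1 = b.0 → --b--▸ t2
  t2 = 0 → (no moves)
Run σ = ⟨a⟩ on P: start {s0}
  step 1 (a): {s1}
  ✓ P
Run σ = ⟨a⟩ on Q: start {t0}
  step 1 (a): ∅ (Q stuck)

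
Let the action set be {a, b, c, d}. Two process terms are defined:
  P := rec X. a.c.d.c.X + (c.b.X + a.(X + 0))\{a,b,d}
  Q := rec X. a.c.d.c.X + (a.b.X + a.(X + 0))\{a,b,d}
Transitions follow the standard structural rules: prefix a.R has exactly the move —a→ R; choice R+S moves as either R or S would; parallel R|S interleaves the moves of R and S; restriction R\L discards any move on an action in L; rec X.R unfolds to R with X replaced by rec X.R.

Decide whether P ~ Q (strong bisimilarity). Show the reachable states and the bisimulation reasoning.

P ≁ Q

P's transition system — 5 states:
  p0 = rec X. a.c.d.c.X + (c.b.X + a.(X + 0))\{a,b,d} → --a--▸ p1, --c--▸ p2
  p1 = c.d.c.(rec X. a.c.d.c.X + (c.b.X + a.(X + 0))\{a,b,d}) → --c--▸ p3
  p2 = (b.(rec X. a.c.d.c.X + (c.b.X + a.(X + 0))\{a,b,d}))\{a,b,d} → ∅
  p3 = d.c.(rec X. a.c.d.c.X + (c.b.X + a.(X + 0))\{a,b,d}) → --d--▸ p4
  p4 = c.(rec X. a.c.d.c.X + (c.b.X + a.(X + 0))\{a,b,d}) → --c--▸ p0
Q's transition system — 4 states:
  q0 = rec X. a.c.d.c.X + (a.b.X + a.(X + 0))\{a,b,d} → --a--▸ q1
  q1 = c.d.c.(rec X. a.c.d.c.X + (a.b.X + a.(X + 0))\{a,b,d}) → --c--▸ q2
  q2 = d.c.(rec X. a.c.d.c.X + (a.b.X + a.(X + 0))\{a,b,d}) → --d--▸ q3
  q3 = c.(rec X. a.c.d.c.X + (a.b.X + a.(X + 0))\{a,b,d}) → --c--▸ q0
Coarsest stable partition (strong bisimilarity classes):
  B0 = {p0}
  B1 = {p2}
  B2 = {p1}
  B3 = {p3}
  B4 = {p4}
  B5 = {q0}
  B6 = {q1}
  B7 = {q2}
  B8 = {q3}
p0 ∈ B0, q0 ∈ B5 → different blocks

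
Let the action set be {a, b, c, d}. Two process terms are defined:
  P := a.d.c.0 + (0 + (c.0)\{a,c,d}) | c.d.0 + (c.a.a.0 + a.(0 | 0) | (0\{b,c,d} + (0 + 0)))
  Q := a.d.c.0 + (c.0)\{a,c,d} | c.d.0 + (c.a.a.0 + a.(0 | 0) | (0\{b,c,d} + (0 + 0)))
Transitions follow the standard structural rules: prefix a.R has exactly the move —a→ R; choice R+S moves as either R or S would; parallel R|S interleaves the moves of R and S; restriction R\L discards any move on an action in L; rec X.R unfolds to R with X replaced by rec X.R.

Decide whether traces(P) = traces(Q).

LTS(P): 9 reachable states
  m0 = a.d.c.0 + (0 + (c.0)\{a,c,d}) | c.d.0 + (c.a.a.0 + a.(0 | 0) | (0\{b,c,d} + (0 + 0))) → --a--▸ m1, --a--▸ m2, --c--▸ m3, --c--▸ m4
  m1 = 0 | 0 | (0\{b,c,d} + (0 + 0)) → stopped
  m2 = d.c.0 → --d--▸ m5
  m3 = (0 + (c.0)\{a,c,d}) | d.0 → --d--▸ m6
  m4 = a.a.0 → --a--▸ m7
  m5 = c.0 → --c--▸ m8
  m6 = (0 + (c.0)\{a,c,d}) | 0 → stopped
  m7 = a.0 → --a--▸ m8
  m8 = 0 → stopped
LTS(Q): 9 reachable states
  n0 = a.d.c.0 + (c.0)\{a,c,d} | c.d.0 + (c.a.a.0 + a.(0 | 0) | (0\{b,c,d} + (0 + 0))) → --a--▸ n1, --a--▸ n2, --c--▸ n3, --c--▸ n4
  n1 = 0 | 0 | (0\{b,c,d} + (0 + 0)) → stopped
  n2 = d.c.0 → --d--▸ n5
  n3 = (c.0)\{a,c,d} | d.0 → --d--▸ n6
  n4 = a.a.0 → --a--▸ n7
  n5 = c.0 → --c--▸ n8
  n6 = (c.0)\{a,c,d} | 0 → stopped
  n7 = a.0 → --a--▸ n8
  n8 = 0 → stopped
Partition-refinement fixed point:
  B0 = {m0, n0}
  B1 = {m4, n4}
  B2 = {m7, n7}
  B3 = {m1, m6, m8, n1, n6, n8}
  B4 = {m3, n3}
  B5 = {m2, n2}
  B6 = {m5, n5}
m0 ∈ B0, n0 ∈ B0 → same block
Bisimilar ⇒ trace-equivalent.

traces(P) = traces(Q)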